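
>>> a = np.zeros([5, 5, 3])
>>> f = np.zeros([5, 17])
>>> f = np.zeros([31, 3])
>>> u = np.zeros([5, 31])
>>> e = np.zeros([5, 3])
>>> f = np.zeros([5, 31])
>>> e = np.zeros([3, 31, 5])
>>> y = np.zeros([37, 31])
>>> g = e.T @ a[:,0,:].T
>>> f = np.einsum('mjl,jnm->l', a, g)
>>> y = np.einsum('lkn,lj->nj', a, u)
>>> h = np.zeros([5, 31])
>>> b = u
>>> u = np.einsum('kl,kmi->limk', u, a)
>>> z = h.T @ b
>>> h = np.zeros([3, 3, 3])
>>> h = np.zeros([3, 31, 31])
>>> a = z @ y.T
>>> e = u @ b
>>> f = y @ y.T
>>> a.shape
(31, 3)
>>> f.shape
(3, 3)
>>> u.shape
(31, 3, 5, 5)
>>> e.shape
(31, 3, 5, 31)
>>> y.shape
(3, 31)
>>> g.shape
(5, 31, 5)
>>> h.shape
(3, 31, 31)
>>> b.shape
(5, 31)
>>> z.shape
(31, 31)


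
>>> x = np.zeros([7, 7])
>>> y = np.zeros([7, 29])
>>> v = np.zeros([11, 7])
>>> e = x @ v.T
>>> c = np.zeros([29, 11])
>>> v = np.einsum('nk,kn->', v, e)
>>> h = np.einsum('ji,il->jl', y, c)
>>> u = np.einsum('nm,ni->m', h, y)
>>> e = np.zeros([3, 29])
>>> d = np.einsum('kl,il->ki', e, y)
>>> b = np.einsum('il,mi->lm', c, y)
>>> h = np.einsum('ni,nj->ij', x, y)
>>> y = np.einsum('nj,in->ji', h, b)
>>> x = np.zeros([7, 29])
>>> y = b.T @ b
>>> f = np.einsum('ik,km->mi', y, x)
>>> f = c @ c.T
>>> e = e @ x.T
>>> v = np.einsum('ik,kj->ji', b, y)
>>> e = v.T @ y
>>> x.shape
(7, 29)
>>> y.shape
(7, 7)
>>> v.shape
(7, 11)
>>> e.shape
(11, 7)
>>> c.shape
(29, 11)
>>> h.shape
(7, 29)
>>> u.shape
(11,)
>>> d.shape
(3, 7)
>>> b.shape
(11, 7)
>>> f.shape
(29, 29)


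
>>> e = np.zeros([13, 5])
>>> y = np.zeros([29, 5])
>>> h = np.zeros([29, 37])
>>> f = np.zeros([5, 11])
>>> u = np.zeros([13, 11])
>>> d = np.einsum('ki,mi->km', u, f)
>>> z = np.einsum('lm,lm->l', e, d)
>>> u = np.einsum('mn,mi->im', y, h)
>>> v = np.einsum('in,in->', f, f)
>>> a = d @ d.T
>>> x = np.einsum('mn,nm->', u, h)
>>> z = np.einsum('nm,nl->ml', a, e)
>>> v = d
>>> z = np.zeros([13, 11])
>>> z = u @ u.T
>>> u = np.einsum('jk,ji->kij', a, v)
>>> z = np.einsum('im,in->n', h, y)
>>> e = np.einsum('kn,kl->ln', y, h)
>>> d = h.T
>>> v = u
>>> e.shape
(37, 5)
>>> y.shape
(29, 5)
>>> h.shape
(29, 37)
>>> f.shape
(5, 11)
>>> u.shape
(13, 5, 13)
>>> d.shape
(37, 29)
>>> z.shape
(5,)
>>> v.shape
(13, 5, 13)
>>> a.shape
(13, 13)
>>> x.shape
()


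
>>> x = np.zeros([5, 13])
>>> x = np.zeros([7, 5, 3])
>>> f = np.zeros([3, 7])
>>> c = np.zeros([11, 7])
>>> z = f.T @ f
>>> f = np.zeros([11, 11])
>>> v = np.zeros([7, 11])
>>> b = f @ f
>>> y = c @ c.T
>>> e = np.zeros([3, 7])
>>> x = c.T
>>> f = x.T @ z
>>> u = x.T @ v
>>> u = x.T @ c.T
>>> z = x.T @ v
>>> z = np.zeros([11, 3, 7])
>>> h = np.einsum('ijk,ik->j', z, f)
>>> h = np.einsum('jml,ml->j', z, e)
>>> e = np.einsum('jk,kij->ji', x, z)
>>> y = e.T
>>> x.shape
(7, 11)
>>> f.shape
(11, 7)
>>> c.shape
(11, 7)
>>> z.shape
(11, 3, 7)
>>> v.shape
(7, 11)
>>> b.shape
(11, 11)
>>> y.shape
(3, 7)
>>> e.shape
(7, 3)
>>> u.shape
(11, 11)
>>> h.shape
(11,)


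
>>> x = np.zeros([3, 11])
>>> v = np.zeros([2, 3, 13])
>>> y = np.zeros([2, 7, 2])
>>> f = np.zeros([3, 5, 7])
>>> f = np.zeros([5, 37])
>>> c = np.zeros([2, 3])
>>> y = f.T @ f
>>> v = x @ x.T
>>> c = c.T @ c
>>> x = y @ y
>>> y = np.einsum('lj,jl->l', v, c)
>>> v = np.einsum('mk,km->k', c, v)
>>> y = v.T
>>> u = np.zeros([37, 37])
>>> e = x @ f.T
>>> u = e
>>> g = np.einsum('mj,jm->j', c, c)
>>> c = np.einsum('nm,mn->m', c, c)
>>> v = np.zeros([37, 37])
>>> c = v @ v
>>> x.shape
(37, 37)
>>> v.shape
(37, 37)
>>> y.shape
(3,)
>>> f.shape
(5, 37)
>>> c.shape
(37, 37)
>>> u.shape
(37, 5)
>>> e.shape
(37, 5)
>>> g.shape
(3,)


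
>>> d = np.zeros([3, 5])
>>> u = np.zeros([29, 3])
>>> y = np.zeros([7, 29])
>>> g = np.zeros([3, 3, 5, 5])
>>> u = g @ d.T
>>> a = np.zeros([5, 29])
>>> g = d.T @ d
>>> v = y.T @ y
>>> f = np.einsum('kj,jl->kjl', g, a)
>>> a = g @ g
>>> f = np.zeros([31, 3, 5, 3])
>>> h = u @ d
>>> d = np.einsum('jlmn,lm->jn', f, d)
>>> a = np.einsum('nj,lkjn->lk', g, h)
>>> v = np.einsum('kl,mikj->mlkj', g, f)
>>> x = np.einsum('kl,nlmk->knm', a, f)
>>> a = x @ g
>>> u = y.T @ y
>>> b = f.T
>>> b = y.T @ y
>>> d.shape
(31, 3)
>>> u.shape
(29, 29)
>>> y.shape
(7, 29)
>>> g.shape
(5, 5)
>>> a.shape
(3, 31, 5)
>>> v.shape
(31, 5, 5, 3)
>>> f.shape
(31, 3, 5, 3)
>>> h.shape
(3, 3, 5, 5)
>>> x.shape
(3, 31, 5)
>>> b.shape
(29, 29)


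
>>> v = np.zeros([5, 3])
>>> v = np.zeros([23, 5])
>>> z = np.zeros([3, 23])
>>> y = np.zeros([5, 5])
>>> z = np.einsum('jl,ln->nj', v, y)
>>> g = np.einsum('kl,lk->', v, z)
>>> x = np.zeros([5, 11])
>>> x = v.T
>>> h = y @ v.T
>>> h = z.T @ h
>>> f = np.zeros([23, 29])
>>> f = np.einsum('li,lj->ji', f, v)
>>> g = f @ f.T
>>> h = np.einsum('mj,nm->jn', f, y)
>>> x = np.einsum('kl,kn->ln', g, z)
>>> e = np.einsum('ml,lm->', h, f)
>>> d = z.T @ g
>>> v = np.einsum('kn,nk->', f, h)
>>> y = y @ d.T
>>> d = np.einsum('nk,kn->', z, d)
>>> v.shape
()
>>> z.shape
(5, 23)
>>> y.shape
(5, 23)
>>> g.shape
(5, 5)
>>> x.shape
(5, 23)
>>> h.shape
(29, 5)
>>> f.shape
(5, 29)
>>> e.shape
()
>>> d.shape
()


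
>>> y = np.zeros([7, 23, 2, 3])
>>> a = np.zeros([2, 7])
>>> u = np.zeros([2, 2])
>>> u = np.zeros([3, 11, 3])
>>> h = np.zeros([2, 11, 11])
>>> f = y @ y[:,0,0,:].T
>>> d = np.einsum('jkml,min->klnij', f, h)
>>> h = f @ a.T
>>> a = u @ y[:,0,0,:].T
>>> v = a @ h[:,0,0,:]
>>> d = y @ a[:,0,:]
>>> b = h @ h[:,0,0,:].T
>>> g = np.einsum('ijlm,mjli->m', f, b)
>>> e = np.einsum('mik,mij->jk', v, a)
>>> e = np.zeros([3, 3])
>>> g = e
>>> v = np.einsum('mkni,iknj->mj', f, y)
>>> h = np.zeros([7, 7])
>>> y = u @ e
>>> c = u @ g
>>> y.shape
(3, 11, 3)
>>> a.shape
(3, 11, 7)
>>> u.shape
(3, 11, 3)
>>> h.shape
(7, 7)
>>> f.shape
(7, 23, 2, 7)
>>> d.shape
(7, 23, 2, 7)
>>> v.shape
(7, 3)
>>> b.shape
(7, 23, 2, 7)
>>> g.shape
(3, 3)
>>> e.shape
(3, 3)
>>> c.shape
(3, 11, 3)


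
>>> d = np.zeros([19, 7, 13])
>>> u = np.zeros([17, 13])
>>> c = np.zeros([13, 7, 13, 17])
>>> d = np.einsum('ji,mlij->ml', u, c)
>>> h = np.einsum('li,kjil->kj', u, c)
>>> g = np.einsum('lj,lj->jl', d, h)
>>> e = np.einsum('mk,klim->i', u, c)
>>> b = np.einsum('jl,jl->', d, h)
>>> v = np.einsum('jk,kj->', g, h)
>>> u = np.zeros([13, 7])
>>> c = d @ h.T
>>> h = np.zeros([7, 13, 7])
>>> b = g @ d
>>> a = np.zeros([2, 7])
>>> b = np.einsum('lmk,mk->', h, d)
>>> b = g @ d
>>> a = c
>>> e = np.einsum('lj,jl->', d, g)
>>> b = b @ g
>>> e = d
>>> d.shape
(13, 7)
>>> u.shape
(13, 7)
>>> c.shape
(13, 13)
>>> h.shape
(7, 13, 7)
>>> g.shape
(7, 13)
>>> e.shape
(13, 7)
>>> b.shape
(7, 13)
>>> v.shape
()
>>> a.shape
(13, 13)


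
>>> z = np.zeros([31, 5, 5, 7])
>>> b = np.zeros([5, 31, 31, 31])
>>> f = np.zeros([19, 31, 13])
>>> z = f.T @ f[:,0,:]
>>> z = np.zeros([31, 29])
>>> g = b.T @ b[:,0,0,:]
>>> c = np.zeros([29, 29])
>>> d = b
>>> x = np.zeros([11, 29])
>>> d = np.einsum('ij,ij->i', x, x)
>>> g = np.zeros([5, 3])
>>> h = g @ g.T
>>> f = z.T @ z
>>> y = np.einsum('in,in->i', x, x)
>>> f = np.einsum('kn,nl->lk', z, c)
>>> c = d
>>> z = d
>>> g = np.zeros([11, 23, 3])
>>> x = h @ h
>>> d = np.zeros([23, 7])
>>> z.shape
(11,)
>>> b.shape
(5, 31, 31, 31)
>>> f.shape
(29, 31)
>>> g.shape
(11, 23, 3)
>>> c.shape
(11,)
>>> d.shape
(23, 7)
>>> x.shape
(5, 5)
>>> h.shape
(5, 5)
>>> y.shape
(11,)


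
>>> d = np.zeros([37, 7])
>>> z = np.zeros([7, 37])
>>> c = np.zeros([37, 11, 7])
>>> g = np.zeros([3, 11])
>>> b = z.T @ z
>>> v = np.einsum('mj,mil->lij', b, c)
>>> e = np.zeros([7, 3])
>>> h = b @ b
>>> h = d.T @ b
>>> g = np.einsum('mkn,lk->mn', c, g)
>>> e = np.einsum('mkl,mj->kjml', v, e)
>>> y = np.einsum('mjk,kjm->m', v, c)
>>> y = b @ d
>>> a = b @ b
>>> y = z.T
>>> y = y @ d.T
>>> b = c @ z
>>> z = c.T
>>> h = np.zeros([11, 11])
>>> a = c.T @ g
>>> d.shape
(37, 7)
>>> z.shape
(7, 11, 37)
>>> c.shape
(37, 11, 7)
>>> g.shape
(37, 7)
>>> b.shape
(37, 11, 37)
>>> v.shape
(7, 11, 37)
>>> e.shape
(11, 3, 7, 37)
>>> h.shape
(11, 11)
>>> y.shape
(37, 37)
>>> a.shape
(7, 11, 7)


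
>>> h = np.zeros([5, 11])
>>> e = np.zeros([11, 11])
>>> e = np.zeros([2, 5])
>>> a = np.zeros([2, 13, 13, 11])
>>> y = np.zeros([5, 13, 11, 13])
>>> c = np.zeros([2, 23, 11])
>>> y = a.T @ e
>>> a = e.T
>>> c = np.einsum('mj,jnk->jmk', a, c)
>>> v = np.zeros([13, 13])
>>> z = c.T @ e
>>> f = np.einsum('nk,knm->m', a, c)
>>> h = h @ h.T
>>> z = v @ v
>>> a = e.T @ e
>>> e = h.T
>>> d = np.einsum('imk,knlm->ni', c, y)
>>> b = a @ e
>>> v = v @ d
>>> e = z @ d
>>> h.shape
(5, 5)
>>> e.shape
(13, 2)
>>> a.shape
(5, 5)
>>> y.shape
(11, 13, 13, 5)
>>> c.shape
(2, 5, 11)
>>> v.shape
(13, 2)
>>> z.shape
(13, 13)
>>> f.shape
(11,)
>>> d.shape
(13, 2)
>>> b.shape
(5, 5)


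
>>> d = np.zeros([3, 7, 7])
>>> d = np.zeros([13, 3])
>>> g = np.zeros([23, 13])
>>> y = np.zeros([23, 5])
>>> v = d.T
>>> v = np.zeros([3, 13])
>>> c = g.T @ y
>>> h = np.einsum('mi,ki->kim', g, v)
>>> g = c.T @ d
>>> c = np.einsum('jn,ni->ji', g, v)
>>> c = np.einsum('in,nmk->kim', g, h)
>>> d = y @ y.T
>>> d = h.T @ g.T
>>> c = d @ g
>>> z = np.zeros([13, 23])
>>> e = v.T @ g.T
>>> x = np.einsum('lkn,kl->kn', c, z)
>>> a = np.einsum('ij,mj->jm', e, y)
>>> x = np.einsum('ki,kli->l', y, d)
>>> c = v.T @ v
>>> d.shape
(23, 13, 5)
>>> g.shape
(5, 3)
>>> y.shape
(23, 5)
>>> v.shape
(3, 13)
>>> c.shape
(13, 13)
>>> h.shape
(3, 13, 23)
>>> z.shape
(13, 23)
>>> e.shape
(13, 5)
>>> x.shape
(13,)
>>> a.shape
(5, 23)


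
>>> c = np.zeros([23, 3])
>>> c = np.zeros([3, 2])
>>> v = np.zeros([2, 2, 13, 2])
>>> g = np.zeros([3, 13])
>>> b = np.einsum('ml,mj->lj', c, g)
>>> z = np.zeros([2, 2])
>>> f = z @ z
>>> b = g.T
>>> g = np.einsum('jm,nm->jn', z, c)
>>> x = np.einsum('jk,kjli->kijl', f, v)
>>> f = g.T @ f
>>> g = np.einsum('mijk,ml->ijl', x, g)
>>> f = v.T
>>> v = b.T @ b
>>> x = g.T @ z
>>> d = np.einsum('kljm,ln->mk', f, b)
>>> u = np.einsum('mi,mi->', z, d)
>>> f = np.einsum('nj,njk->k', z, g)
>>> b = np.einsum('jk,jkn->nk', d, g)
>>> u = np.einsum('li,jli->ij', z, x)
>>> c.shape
(3, 2)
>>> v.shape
(3, 3)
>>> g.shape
(2, 2, 3)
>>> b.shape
(3, 2)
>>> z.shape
(2, 2)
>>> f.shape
(3,)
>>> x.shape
(3, 2, 2)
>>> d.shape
(2, 2)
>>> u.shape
(2, 3)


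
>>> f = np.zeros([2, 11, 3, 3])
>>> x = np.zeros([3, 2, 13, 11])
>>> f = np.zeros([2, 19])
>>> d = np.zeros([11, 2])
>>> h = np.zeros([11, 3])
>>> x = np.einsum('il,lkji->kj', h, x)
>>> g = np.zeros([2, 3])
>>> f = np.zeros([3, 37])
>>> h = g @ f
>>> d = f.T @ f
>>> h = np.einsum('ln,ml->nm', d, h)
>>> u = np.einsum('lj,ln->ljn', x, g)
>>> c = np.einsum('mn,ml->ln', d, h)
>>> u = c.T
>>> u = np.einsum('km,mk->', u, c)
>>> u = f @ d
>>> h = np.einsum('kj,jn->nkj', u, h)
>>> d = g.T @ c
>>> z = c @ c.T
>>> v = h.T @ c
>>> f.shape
(3, 37)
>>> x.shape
(2, 13)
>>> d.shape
(3, 37)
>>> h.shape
(2, 3, 37)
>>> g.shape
(2, 3)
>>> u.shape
(3, 37)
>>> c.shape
(2, 37)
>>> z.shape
(2, 2)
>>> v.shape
(37, 3, 37)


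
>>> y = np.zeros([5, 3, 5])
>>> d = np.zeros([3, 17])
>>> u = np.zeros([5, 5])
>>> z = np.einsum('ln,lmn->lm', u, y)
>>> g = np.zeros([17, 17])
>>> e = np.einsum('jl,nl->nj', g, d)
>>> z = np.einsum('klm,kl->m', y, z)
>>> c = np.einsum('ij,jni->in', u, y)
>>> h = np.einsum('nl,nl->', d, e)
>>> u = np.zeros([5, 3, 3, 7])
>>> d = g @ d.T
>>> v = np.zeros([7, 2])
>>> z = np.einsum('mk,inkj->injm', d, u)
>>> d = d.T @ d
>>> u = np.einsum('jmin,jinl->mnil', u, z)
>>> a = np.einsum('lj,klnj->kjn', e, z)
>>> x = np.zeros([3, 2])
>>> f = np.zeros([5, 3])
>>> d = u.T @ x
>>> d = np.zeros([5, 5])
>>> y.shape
(5, 3, 5)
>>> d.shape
(5, 5)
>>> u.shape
(3, 7, 3, 17)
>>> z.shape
(5, 3, 7, 17)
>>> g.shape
(17, 17)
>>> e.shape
(3, 17)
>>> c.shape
(5, 3)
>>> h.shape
()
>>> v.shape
(7, 2)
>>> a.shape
(5, 17, 7)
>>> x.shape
(3, 2)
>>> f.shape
(5, 3)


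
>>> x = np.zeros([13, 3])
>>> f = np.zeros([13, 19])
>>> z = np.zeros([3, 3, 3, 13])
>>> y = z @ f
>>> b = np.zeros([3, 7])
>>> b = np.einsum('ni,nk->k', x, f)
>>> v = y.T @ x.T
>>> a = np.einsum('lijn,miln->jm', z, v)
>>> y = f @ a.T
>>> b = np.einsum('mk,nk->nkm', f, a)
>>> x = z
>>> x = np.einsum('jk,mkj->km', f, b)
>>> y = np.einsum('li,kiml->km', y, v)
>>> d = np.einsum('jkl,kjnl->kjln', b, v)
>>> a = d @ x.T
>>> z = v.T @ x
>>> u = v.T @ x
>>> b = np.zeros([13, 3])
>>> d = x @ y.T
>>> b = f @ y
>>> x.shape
(19, 3)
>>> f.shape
(13, 19)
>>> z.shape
(13, 3, 3, 3)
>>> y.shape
(19, 3)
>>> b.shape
(13, 3)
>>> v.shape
(19, 3, 3, 13)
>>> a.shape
(19, 3, 13, 19)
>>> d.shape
(19, 19)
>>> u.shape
(13, 3, 3, 3)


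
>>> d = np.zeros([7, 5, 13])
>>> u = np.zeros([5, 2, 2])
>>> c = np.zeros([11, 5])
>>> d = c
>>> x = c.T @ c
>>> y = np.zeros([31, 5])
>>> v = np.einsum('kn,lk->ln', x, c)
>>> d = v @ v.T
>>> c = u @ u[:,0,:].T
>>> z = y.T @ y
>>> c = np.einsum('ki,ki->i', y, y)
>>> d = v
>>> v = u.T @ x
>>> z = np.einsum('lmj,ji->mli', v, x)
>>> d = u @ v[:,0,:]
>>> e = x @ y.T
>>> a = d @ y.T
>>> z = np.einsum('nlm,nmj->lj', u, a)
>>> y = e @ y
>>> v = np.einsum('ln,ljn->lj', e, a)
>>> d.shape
(5, 2, 5)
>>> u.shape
(5, 2, 2)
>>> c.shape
(5,)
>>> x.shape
(5, 5)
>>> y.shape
(5, 5)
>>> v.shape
(5, 2)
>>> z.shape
(2, 31)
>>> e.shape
(5, 31)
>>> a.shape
(5, 2, 31)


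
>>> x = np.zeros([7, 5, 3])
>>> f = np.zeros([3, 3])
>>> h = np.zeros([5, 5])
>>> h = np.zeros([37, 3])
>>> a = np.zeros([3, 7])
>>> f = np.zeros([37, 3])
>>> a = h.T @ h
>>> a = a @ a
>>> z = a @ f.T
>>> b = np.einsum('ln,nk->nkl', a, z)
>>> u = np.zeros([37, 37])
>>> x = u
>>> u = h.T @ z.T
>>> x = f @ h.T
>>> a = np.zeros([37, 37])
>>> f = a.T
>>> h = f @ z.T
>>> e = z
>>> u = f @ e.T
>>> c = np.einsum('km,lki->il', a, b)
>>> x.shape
(37, 37)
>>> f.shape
(37, 37)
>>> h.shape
(37, 3)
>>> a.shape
(37, 37)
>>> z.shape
(3, 37)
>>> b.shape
(3, 37, 3)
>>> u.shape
(37, 3)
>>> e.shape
(3, 37)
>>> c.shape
(3, 3)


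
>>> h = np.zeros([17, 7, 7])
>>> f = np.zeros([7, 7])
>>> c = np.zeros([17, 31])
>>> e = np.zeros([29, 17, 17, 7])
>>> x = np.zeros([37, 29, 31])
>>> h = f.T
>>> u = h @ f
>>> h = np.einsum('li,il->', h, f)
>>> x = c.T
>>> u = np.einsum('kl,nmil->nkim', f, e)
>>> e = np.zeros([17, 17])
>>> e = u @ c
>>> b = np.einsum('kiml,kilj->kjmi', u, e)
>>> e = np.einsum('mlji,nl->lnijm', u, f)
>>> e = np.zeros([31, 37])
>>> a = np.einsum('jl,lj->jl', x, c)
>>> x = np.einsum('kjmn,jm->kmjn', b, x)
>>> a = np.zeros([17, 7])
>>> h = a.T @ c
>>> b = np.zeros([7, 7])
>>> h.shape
(7, 31)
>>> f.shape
(7, 7)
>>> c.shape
(17, 31)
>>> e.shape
(31, 37)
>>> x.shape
(29, 17, 31, 7)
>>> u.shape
(29, 7, 17, 17)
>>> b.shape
(7, 7)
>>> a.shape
(17, 7)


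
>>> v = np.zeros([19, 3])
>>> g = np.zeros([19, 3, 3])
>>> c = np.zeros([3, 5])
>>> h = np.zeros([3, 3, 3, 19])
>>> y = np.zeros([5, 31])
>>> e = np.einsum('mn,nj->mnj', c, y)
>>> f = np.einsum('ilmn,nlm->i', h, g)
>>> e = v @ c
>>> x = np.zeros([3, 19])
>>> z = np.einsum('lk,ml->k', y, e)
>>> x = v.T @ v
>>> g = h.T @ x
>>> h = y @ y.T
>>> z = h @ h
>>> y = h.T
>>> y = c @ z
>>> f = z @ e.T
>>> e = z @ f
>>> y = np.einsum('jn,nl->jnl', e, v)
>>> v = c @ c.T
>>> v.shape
(3, 3)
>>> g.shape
(19, 3, 3, 3)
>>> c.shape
(3, 5)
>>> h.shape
(5, 5)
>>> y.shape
(5, 19, 3)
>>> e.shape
(5, 19)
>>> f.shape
(5, 19)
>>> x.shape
(3, 3)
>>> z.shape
(5, 5)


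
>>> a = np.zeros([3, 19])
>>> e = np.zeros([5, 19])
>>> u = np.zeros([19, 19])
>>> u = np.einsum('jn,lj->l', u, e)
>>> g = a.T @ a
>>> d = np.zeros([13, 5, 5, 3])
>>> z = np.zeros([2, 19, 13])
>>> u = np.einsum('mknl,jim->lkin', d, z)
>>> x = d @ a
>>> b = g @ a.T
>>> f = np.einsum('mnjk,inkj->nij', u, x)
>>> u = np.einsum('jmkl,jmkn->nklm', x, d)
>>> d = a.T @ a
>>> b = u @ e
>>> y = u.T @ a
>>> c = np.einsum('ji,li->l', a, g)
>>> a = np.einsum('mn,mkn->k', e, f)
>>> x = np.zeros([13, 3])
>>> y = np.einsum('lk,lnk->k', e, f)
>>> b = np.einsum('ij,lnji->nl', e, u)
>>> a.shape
(13,)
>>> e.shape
(5, 19)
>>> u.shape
(3, 5, 19, 5)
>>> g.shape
(19, 19)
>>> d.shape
(19, 19)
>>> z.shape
(2, 19, 13)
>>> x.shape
(13, 3)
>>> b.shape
(5, 3)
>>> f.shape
(5, 13, 19)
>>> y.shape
(19,)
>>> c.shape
(19,)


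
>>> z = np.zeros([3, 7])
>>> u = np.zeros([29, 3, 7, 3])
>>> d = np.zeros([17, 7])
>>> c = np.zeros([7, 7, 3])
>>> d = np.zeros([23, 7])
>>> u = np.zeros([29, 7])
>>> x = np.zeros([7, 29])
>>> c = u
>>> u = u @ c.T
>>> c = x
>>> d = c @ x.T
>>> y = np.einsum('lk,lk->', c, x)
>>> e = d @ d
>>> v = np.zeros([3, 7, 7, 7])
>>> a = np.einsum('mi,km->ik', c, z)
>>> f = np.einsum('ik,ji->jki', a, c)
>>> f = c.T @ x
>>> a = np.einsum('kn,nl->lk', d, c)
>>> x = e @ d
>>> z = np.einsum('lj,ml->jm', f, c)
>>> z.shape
(29, 7)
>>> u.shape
(29, 29)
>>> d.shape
(7, 7)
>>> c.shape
(7, 29)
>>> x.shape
(7, 7)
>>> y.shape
()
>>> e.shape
(7, 7)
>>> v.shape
(3, 7, 7, 7)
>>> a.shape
(29, 7)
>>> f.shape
(29, 29)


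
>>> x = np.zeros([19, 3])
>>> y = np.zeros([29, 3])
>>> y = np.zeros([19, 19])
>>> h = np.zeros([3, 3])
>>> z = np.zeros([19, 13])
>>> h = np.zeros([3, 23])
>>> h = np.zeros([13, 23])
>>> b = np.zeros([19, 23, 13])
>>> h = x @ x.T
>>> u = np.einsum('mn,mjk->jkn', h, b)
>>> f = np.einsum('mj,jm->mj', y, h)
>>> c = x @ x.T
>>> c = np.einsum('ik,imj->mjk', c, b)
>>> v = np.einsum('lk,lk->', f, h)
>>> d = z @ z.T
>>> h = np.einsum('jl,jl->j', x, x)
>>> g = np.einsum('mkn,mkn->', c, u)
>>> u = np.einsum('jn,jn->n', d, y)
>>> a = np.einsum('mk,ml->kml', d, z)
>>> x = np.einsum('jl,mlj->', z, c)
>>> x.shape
()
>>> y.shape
(19, 19)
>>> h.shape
(19,)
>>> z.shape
(19, 13)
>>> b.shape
(19, 23, 13)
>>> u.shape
(19,)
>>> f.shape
(19, 19)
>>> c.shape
(23, 13, 19)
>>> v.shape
()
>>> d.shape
(19, 19)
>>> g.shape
()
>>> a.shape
(19, 19, 13)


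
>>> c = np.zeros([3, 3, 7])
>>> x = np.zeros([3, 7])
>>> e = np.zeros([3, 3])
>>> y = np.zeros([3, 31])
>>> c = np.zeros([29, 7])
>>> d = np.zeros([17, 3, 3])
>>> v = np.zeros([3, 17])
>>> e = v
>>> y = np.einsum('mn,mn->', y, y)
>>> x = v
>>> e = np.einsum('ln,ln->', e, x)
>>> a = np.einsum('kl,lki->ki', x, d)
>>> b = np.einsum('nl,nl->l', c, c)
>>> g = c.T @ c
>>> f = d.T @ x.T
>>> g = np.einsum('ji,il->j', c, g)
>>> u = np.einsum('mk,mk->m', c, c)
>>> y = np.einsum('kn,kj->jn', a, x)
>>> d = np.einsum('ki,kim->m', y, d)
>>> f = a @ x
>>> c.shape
(29, 7)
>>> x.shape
(3, 17)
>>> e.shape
()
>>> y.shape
(17, 3)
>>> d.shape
(3,)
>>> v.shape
(3, 17)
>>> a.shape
(3, 3)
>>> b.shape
(7,)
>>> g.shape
(29,)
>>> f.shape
(3, 17)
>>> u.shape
(29,)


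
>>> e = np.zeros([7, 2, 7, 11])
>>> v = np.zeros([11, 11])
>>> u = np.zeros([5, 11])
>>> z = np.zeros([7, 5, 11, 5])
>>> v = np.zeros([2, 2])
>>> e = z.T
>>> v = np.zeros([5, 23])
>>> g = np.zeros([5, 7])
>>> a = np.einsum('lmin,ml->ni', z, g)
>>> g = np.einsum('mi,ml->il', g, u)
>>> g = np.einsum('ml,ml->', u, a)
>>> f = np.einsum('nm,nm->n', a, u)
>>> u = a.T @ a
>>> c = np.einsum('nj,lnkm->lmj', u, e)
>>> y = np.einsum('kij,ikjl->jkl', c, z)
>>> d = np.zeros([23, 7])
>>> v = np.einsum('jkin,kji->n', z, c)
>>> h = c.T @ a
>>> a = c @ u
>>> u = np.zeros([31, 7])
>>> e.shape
(5, 11, 5, 7)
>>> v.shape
(5,)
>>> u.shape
(31, 7)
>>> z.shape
(7, 5, 11, 5)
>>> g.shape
()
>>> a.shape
(5, 7, 11)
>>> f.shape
(5,)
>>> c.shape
(5, 7, 11)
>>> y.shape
(11, 5, 5)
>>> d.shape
(23, 7)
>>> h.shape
(11, 7, 11)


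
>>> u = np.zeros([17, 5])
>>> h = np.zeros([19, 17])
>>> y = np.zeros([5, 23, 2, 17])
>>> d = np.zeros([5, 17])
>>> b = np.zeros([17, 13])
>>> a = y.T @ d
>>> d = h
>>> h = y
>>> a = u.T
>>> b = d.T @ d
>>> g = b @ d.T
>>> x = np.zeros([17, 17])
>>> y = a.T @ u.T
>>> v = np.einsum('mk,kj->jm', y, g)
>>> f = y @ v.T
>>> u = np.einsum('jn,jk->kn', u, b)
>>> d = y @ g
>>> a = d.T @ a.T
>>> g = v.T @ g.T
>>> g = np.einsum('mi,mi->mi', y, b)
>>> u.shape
(17, 5)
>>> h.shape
(5, 23, 2, 17)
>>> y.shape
(17, 17)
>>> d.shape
(17, 19)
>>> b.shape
(17, 17)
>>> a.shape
(19, 5)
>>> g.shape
(17, 17)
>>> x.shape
(17, 17)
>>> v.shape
(19, 17)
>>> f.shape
(17, 19)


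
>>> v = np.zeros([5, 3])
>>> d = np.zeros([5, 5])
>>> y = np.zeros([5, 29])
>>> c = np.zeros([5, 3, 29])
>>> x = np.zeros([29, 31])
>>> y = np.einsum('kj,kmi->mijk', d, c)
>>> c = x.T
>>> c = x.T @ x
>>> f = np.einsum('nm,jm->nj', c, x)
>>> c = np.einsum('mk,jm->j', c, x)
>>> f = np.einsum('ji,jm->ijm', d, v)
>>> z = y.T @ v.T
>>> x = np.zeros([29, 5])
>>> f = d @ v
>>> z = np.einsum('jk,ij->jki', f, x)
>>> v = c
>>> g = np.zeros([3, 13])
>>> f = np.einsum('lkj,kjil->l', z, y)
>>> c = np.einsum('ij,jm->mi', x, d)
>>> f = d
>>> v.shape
(29,)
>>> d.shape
(5, 5)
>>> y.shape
(3, 29, 5, 5)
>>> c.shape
(5, 29)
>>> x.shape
(29, 5)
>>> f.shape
(5, 5)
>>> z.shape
(5, 3, 29)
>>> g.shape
(3, 13)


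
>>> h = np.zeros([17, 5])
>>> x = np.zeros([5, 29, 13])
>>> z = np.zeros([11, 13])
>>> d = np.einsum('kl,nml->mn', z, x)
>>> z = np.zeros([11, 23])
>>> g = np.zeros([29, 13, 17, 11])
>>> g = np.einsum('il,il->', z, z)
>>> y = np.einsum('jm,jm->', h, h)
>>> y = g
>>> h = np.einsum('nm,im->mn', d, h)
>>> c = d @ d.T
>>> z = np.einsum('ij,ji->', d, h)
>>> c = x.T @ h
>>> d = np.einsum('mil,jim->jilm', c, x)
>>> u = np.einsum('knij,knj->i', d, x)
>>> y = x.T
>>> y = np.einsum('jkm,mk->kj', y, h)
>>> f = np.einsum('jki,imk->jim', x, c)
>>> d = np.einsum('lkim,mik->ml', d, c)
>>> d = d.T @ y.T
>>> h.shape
(5, 29)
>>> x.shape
(5, 29, 13)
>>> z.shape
()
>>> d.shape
(5, 29)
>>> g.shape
()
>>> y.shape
(29, 13)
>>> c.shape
(13, 29, 29)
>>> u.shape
(29,)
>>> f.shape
(5, 13, 29)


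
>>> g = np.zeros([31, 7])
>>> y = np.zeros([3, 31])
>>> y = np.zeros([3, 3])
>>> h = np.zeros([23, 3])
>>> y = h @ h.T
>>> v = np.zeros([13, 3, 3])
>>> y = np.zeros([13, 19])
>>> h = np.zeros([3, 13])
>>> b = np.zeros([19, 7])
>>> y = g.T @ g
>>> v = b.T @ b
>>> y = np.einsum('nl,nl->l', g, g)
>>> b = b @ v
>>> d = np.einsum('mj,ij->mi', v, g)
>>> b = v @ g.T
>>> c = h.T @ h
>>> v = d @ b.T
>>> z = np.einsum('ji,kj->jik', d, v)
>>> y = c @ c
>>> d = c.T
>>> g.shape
(31, 7)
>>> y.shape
(13, 13)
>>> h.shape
(3, 13)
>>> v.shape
(7, 7)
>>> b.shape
(7, 31)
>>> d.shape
(13, 13)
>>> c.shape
(13, 13)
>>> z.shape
(7, 31, 7)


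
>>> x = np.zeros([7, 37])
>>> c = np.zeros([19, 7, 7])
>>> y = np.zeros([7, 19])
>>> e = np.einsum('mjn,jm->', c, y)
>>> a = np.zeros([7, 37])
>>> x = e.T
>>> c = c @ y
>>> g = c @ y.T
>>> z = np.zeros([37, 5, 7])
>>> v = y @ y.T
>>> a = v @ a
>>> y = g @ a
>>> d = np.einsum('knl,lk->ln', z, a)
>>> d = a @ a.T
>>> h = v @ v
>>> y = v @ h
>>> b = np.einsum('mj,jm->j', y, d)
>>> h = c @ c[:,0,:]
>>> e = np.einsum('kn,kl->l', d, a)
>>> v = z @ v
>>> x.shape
()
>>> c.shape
(19, 7, 19)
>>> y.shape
(7, 7)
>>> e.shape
(37,)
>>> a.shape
(7, 37)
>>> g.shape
(19, 7, 7)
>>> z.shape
(37, 5, 7)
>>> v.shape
(37, 5, 7)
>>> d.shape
(7, 7)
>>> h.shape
(19, 7, 19)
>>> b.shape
(7,)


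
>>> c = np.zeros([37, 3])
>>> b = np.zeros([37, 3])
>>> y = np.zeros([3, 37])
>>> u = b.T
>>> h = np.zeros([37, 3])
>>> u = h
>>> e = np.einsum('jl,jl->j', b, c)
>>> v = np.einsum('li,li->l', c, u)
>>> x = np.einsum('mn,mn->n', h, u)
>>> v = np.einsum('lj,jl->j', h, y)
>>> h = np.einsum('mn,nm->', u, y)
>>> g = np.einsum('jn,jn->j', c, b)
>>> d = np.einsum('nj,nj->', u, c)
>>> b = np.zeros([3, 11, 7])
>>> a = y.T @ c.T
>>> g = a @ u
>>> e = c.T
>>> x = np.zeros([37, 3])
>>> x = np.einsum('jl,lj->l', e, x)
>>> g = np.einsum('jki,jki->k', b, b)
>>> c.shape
(37, 3)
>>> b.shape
(3, 11, 7)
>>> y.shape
(3, 37)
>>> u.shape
(37, 3)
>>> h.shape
()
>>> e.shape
(3, 37)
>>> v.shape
(3,)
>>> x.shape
(37,)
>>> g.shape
(11,)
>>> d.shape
()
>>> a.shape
(37, 37)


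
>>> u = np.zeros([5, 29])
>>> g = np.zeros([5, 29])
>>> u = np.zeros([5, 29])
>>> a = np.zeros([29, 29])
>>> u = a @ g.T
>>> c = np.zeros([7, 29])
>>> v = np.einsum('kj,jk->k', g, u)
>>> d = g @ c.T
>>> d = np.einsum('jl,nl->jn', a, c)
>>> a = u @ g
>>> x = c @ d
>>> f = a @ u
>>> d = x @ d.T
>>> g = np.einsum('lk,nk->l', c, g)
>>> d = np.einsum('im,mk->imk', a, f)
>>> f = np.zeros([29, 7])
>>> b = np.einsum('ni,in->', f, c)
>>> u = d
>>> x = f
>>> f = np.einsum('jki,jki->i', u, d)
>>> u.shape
(29, 29, 5)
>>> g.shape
(7,)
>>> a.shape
(29, 29)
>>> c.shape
(7, 29)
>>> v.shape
(5,)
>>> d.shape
(29, 29, 5)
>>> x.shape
(29, 7)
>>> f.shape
(5,)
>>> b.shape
()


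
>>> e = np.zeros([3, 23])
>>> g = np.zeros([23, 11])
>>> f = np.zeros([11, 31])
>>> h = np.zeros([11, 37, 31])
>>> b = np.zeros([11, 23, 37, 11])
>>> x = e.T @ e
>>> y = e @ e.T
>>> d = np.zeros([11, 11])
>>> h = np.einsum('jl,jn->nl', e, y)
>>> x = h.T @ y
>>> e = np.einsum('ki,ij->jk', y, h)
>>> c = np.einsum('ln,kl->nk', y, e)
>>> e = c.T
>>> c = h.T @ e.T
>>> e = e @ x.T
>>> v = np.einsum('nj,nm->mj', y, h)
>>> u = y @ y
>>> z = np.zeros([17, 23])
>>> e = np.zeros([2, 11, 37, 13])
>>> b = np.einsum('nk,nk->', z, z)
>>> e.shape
(2, 11, 37, 13)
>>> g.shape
(23, 11)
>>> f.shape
(11, 31)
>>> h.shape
(3, 23)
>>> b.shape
()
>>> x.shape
(23, 3)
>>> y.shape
(3, 3)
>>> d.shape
(11, 11)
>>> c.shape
(23, 23)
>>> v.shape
(23, 3)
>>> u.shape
(3, 3)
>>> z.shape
(17, 23)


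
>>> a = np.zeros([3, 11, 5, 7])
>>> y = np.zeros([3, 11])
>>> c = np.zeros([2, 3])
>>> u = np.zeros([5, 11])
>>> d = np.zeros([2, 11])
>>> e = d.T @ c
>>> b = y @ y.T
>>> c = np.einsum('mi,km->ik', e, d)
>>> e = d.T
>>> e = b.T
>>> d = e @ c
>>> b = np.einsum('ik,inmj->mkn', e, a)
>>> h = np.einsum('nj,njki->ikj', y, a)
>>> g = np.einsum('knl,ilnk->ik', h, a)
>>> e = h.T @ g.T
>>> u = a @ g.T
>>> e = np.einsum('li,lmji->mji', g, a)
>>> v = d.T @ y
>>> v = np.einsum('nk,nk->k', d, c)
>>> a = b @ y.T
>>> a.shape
(5, 3, 3)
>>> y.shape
(3, 11)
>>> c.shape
(3, 2)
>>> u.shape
(3, 11, 5, 3)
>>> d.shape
(3, 2)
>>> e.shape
(11, 5, 7)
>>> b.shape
(5, 3, 11)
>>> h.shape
(7, 5, 11)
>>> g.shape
(3, 7)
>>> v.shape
(2,)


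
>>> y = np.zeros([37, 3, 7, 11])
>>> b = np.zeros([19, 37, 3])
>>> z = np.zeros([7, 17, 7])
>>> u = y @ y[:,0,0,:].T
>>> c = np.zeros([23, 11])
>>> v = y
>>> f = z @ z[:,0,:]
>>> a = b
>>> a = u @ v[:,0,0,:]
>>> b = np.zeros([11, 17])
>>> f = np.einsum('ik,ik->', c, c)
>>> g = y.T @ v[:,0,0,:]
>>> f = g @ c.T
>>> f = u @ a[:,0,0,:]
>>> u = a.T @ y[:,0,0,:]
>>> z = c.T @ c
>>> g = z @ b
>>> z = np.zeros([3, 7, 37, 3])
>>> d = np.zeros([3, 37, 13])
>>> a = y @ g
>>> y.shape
(37, 3, 7, 11)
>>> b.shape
(11, 17)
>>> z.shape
(3, 7, 37, 3)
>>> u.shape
(11, 7, 3, 11)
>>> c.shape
(23, 11)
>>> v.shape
(37, 3, 7, 11)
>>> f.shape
(37, 3, 7, 11)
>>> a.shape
(37, 3, 7, 17)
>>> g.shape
(11, 17)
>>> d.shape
(3, 37, 13)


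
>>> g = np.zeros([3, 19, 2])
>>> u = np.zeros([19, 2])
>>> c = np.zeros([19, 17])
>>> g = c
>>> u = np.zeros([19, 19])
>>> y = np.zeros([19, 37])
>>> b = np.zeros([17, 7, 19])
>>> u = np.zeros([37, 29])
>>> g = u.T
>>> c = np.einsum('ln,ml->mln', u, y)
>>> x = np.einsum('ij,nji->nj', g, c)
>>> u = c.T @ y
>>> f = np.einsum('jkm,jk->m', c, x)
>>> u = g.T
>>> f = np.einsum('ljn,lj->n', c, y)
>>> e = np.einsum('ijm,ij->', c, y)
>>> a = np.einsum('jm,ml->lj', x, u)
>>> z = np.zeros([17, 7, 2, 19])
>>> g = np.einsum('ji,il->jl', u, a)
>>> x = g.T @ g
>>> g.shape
(37, 19)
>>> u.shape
(37, 29)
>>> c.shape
(19, 37, 29)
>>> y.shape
(19, 37)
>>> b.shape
(17, 7, 19)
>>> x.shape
(19, 19)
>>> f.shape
(29,)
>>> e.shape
()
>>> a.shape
(29, 19)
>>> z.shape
(17, 7, 2, 19)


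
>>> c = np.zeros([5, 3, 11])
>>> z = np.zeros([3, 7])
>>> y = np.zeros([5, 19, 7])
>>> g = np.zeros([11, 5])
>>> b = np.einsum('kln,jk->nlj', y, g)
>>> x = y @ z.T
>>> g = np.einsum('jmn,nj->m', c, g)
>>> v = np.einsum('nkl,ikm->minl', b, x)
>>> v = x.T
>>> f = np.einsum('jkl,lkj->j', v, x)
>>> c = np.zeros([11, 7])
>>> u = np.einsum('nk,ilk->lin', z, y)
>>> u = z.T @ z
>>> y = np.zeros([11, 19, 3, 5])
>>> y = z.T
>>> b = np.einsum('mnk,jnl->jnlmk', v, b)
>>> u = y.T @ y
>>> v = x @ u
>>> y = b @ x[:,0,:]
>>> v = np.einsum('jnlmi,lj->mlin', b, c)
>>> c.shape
(11, 7)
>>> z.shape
(3, 7)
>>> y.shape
(7, 19, 11, 3, 3)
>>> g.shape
(3,)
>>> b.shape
(7, 19, 11, 3, 5)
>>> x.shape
(5, 19, 3)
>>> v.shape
(3, 11, 5, 19)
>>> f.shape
(3,)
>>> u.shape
(3, 3)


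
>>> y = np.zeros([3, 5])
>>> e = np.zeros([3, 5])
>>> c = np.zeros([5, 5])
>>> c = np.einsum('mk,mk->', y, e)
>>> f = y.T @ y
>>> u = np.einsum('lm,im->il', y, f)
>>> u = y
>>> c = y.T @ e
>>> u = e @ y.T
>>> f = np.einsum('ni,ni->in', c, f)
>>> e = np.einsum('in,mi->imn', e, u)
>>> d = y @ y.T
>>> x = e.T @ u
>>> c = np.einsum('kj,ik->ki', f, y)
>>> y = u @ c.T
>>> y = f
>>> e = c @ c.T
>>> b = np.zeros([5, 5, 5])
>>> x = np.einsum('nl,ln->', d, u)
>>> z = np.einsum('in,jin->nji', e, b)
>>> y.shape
(5, 5)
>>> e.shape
(5, 5)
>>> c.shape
(5, 3)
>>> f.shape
(5, 5)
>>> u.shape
(3, 3)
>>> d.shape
(3, 3)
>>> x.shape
()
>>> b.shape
(5, 5, 5)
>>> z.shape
(5, 5, 5)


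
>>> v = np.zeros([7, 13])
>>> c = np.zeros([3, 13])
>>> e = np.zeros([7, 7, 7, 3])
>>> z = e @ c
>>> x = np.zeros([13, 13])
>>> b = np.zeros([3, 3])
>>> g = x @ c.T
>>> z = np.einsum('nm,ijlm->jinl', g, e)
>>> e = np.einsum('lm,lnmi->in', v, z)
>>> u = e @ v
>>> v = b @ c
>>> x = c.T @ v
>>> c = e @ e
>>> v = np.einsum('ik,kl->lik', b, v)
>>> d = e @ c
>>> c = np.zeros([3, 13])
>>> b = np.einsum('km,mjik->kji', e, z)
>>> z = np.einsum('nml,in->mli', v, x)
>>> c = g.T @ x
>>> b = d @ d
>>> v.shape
(13, 3, 3)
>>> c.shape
(3, 13)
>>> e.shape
(7, 7)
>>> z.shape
(3, 3, 13)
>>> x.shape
(13, 13)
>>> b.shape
(7, 7)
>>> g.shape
(13, 3)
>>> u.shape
(7, 13)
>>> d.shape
(7, 7)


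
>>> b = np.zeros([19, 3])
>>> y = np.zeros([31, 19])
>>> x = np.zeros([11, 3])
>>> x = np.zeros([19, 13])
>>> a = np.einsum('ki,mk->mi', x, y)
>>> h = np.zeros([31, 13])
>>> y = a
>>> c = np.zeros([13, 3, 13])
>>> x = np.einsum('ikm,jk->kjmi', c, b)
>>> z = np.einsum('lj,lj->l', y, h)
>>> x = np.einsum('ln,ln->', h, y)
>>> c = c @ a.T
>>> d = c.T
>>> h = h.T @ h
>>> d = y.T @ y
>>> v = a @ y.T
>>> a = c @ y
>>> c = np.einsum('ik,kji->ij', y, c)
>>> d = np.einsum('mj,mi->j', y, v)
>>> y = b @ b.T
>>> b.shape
(19, 3)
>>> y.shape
(19, 19)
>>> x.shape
()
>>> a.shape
(13, 3, 13)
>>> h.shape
(13, 13)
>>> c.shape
(31, 3)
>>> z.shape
(31,)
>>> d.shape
(13,)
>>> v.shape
(31, 31)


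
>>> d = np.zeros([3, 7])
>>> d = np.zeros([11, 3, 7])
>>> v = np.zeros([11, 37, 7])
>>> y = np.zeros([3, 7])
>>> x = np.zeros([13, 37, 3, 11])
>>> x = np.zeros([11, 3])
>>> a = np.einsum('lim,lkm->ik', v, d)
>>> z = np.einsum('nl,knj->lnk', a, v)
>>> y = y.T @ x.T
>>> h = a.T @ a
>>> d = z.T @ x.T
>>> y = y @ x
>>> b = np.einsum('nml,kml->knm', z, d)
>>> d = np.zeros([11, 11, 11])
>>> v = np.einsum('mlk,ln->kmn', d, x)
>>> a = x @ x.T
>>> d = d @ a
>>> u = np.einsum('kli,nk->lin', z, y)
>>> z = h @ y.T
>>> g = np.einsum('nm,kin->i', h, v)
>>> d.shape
(11, 11, 11)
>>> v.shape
(11, 11, 3)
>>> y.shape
(7, 3)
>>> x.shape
(11, 3)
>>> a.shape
(11, 11)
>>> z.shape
(3, 7)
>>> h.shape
(3, 3)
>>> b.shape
(11, 3, 37)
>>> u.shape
(37, 11, 7)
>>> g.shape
(11,)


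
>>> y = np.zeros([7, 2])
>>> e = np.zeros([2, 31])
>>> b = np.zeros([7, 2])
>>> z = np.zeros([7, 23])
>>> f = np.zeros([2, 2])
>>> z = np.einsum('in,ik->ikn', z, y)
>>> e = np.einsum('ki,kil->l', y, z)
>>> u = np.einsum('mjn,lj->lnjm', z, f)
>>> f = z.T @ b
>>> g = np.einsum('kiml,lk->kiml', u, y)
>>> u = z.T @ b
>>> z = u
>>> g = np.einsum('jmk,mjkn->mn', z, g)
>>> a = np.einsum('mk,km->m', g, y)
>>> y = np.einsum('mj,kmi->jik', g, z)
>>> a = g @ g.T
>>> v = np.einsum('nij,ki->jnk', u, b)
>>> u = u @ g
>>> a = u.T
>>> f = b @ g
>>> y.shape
(7, 2, 23)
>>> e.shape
(23,)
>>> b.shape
(7, 2)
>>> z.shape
(23, 2, 2)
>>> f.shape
(7, 7)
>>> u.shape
(23, 2, 7)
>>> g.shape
(2, 7)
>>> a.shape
(7, 2, 23)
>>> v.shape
(2, 23, 7)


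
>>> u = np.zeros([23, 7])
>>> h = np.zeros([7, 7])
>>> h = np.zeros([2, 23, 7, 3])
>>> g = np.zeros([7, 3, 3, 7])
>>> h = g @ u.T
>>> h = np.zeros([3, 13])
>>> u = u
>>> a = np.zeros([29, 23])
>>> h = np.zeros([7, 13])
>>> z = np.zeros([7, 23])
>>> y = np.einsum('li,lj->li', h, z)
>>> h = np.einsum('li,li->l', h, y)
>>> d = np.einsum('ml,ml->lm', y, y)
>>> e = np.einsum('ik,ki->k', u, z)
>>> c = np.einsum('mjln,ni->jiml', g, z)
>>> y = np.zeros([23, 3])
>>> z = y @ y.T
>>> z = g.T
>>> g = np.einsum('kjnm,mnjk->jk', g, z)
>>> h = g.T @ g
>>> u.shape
(23, 7)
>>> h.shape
(7, 7)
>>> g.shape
(3, 7)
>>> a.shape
(29, 23)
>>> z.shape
(7, 3, 3, 7)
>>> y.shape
(23, 3)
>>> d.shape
(13, 7)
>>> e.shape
(7,)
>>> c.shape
(3, 23, 7, 3)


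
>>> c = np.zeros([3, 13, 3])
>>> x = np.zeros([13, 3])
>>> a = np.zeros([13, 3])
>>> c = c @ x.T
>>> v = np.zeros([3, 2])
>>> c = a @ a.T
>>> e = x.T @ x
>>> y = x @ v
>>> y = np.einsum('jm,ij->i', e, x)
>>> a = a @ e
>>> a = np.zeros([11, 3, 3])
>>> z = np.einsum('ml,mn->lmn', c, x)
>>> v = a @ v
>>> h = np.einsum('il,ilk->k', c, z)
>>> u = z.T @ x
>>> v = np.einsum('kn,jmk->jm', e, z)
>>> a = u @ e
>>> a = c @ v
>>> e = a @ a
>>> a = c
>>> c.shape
(13, 13)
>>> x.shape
(13, 3)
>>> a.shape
(13, 13)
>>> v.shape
(13, 13)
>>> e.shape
(13, 13)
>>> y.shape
(13,)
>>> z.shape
(13, 13, 3)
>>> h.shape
(3,)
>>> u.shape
(3, 13, 3)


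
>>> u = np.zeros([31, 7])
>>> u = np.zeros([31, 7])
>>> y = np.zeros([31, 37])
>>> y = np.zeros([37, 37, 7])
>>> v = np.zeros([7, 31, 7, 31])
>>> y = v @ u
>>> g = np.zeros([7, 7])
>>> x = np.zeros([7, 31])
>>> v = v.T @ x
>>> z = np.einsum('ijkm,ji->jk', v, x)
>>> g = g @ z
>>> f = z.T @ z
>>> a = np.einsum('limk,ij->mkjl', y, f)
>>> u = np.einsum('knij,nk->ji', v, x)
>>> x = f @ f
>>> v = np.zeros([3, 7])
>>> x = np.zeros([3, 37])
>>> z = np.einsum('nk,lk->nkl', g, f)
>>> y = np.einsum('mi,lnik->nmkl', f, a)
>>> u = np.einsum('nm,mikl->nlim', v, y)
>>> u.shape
(3, 7, 31, 7)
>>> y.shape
(7, 31, 7, 7)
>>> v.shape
(3, 7)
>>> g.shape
(7, 31)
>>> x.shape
(3, 37)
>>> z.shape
(7, 31, 31)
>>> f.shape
(31, 31)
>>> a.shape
(7, 7, 31, 7)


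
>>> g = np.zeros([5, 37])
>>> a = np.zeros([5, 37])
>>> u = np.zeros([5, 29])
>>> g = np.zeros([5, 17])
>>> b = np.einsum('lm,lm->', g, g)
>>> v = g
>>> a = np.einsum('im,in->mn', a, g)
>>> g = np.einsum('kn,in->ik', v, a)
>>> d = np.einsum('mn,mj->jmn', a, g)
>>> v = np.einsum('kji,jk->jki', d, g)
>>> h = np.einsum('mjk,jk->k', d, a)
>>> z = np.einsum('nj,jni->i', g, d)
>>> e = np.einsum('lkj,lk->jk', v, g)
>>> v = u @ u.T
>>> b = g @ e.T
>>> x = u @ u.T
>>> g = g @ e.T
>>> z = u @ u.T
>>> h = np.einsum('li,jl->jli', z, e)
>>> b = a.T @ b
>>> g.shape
(37, 17)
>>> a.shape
(37, 17)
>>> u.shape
(5, 29)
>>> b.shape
(17, 17)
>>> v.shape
(5, 5)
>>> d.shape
(5, 37, 17)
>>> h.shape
(17, 5, 5)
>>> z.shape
(5, 5)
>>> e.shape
(17, 5)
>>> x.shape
(5, 5)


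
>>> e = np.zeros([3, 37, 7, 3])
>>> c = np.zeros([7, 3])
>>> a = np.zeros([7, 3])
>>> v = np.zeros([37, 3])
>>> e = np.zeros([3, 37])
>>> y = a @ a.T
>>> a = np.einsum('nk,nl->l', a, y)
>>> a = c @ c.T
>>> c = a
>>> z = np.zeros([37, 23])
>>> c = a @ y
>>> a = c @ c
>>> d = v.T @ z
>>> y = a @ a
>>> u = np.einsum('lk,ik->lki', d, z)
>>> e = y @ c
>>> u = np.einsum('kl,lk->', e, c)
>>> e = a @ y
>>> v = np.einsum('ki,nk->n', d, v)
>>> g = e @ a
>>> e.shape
(7, 7)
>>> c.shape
(7, 7)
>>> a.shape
(7, 7)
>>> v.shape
(37,)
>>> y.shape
(7, 7)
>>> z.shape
(37, 23)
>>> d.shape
(3, 23)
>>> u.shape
()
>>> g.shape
(7, 7)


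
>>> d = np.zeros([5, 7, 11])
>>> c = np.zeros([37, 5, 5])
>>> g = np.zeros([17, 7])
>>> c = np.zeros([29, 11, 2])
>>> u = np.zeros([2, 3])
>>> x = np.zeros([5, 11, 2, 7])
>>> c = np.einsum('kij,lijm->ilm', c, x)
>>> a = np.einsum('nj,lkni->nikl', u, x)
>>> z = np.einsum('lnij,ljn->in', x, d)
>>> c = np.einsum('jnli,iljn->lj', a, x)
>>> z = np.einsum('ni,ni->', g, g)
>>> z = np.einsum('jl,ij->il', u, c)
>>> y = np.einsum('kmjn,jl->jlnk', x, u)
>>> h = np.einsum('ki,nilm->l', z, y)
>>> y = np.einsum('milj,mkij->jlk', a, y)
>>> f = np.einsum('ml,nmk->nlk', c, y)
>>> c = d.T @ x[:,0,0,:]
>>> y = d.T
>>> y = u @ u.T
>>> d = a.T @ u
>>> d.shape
(5, 11, 7, 3)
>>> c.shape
(11, 7, 7)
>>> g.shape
(17, 7)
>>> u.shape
(2, 3)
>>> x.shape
(5, 11, 2, 7)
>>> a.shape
(2, 7, 11, 5)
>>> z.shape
(11, 3)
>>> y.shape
(2, 2)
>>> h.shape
(7,)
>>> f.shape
(5, 2, 3)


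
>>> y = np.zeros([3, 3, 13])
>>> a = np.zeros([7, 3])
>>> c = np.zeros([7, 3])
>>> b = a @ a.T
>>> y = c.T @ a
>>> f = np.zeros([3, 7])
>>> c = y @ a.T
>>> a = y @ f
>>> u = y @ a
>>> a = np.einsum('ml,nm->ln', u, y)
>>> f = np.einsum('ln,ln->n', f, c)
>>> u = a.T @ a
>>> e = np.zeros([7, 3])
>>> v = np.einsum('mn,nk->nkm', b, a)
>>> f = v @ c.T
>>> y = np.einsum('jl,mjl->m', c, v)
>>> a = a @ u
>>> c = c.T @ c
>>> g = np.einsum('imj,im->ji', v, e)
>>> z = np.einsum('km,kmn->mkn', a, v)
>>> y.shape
(7,)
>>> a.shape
(7, 3)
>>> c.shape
(7, 7)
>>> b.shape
(7, 7)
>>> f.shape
(7, 3, 3)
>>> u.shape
(3, 3)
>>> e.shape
(7, 3)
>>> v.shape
(7, 3, 7)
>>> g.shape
(7, 7)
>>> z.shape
(3, 7, 7)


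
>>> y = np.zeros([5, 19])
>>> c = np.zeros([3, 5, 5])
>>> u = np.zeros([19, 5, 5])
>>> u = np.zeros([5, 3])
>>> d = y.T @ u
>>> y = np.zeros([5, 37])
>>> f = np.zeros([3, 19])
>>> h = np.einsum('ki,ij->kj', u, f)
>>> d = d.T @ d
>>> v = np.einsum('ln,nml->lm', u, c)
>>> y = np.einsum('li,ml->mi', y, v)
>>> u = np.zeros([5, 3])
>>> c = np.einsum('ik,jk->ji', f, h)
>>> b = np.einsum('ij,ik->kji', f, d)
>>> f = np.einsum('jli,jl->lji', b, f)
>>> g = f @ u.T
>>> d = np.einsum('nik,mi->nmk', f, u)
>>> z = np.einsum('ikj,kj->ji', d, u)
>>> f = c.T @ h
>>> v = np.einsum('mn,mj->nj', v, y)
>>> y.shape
(5, 37)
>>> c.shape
(5, 3)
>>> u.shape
(5, 3)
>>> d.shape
(19, 5, 3)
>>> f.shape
(3, 19)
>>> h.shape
(5, 19)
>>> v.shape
(5, 37)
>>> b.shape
(3, 19, 3)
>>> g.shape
(19, 3, 5)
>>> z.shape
(3, 19)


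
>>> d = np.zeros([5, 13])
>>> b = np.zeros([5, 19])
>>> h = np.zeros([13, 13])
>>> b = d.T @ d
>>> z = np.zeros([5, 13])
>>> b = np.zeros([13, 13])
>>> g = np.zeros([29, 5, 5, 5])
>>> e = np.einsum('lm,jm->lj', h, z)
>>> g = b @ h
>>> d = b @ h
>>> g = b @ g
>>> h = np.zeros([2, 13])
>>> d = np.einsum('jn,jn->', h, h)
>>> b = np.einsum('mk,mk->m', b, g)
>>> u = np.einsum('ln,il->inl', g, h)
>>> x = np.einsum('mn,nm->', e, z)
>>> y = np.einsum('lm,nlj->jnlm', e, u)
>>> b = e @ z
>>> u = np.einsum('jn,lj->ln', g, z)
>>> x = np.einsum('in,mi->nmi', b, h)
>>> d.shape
()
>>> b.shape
(13, 13)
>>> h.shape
(2, 13)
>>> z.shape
(5, 13)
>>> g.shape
(13, 13)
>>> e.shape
(13, 5)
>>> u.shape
(5, 13)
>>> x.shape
(13, 2, 13)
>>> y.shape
(13, 2, 13, 5)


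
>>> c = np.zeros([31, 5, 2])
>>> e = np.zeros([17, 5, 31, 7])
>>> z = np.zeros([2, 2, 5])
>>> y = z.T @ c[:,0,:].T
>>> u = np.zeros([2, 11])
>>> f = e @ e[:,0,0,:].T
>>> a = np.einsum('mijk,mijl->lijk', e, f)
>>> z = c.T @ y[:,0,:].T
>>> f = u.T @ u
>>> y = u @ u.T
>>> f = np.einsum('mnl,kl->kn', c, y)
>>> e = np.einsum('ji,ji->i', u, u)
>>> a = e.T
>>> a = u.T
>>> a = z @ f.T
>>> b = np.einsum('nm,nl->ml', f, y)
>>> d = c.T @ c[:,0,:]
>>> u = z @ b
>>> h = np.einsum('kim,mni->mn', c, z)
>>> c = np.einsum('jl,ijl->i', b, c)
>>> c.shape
(31,)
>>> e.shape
(11,)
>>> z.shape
(2, 5, 5)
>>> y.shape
(2, 2)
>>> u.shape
(2, 5, 2)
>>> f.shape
(2, 5)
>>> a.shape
(2, 5, 2)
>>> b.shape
(5, 2)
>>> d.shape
(2, 5, 2)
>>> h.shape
(2, 5)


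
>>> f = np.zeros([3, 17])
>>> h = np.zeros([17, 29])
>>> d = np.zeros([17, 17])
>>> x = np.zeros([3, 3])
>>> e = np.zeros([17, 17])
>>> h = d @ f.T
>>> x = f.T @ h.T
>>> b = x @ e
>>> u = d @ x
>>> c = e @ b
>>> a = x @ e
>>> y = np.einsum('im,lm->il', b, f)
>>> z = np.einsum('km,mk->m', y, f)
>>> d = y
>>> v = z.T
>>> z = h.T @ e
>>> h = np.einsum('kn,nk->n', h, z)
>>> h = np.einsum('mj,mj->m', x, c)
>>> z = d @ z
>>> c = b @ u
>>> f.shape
(3, 17)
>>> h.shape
(17,)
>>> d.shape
(17, 3)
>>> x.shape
(17, 17)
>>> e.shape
(17, 17)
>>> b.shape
(17, 17)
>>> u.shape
(17, 17)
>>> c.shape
(17, 17)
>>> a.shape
(17, 17)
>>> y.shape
(17, 3)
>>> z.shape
(17, 17)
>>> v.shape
(3,)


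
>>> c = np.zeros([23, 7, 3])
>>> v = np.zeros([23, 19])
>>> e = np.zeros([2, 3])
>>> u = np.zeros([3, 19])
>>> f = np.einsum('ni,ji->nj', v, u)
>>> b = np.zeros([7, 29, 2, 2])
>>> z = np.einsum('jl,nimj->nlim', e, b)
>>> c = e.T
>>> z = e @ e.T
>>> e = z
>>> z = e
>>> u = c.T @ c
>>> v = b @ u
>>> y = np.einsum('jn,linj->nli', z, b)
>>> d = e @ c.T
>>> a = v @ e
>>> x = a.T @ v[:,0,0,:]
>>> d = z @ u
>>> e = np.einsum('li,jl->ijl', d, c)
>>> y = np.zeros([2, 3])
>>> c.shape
(3, 2)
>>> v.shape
(7, 29, 2, 2)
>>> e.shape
(2, 3, 2)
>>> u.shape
(2, 2)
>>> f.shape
(23, 3)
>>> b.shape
(7, 29, 2, 2)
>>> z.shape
(2, 2)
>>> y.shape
(2, 3)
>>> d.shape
(2, 2)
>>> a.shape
(7, 29, 2, 2)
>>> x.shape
(2, 2, 29, 2)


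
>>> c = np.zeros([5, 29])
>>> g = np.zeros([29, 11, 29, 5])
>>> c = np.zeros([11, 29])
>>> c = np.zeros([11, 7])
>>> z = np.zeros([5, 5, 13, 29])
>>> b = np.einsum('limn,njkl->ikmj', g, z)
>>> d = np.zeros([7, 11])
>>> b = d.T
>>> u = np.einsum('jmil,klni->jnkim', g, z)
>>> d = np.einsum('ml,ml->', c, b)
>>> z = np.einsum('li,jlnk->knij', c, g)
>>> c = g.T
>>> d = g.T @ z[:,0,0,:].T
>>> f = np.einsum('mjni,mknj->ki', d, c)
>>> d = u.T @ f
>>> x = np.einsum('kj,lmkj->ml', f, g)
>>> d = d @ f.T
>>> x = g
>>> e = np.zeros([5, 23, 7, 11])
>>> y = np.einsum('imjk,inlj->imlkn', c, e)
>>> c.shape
(5, 29, 11, 29)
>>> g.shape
(29, 11, 29, 5)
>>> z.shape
(5, 29, 7, 29)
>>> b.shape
(11, 7)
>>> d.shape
(11, 29, 5, 13, 29)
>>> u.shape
(29, 13, 5, 29, 11)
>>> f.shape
(29, 5)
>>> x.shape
(29, 11, 29, 5)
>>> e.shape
(5, 23, 7, 11)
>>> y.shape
(5, 29, 7, 29, 23)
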